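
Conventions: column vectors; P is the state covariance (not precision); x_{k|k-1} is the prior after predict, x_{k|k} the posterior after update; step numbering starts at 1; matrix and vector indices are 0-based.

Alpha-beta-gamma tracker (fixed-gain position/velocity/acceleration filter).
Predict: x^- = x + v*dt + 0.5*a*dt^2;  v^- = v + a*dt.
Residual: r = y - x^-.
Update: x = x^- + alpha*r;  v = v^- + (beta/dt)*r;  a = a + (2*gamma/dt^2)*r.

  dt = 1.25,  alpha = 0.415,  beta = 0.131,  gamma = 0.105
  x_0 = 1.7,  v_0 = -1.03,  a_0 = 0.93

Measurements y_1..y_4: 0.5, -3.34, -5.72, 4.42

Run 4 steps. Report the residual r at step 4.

step 1: x_pred=1.1391  r=-0.6391  x^+=0.8739  v^+=0.0655  a^+=0.8441
step 2: x_pred=1.6152  r=-4.9552  x^+=-0.4412  v^+=0.6014  a^+=0.1781
step 3: x_pred=0.4497  r=-6.1697  x^+=-2.1107  v^+=0.1774  a^+=-0.6511
step 4: x_pred=-2.3976  r=6.8176  x^+=0.4317  v^+=0.0781  a^+=0.2652

resid = 6.8176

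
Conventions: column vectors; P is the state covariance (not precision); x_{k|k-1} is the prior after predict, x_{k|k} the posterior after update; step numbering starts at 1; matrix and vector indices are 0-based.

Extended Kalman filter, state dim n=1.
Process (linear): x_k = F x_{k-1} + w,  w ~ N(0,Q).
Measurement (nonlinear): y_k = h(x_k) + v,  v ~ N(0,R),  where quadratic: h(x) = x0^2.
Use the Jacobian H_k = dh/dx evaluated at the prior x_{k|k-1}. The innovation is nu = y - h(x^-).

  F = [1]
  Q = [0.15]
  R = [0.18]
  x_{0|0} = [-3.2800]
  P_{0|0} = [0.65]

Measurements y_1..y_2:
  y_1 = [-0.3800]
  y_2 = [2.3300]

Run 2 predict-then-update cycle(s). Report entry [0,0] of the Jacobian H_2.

step 1: x^-=[-3.2800]  P^-=[0.8000]  H_jac=[-6.5600]  S=[34.6069]  K=[-0.1516]  nu=[-11.1384]  x^+=[-1.5909]  P^+=[0.0042]
step 2: x^-=[-1.5909]  P^-=[0.1542]  H_jac=[-3.1818]  S=[1.7407]  K=[-0.2818]  nu=[-0.2010]  x^+=[-1.5343]  P^+=[0.0159]

H_jac[0,0] = -3.1818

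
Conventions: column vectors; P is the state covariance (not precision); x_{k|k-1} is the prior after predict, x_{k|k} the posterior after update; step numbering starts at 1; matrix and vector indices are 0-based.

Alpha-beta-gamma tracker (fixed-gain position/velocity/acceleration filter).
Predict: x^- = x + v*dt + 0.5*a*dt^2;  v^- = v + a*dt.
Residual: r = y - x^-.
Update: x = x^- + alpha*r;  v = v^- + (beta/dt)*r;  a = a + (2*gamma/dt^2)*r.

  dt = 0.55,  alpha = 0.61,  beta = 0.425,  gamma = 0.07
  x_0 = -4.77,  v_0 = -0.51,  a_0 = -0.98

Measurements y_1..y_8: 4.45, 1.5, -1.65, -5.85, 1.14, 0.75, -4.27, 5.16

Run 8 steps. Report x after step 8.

step 1: x_pred=-5.1987  r=9.6487  x^+=0.6870  v^+=6.4068  a^+=3.4855
step 2: x_pred=4.7379  r=-3.2379  x^+=2.7628  v^+=5.8218  a^+=1.9870
step 3: x_pred=6.2653  r=-7.9153  x^+=1.4370  v^+=0.7983  a^+=-1.6763
step 4: x_pred=1.6225  r=-7.4725  x^+=-2.9357  v^+=-5.8979  a^+=-5.1347
step 5: x_pred=-6.9562  r=8.0962  x^+=-2.0175  v^+=-2.4658  a^+=-1.3877
step 6: x_pred=-3.5836  r=4.3336  x^+=-0.9401  v^+=0.1197  a^+=0.6180
step 7: x_pred=-0.7808  r=-3.4892  x^+=-2.9092  v^+=-2.2366  a^+=-0.9969
step 8: x_pred=-4.2901  r=9.4501  x^+=1.4744  v^+=4.5175  a^+=3.3768

x_post = 1.4744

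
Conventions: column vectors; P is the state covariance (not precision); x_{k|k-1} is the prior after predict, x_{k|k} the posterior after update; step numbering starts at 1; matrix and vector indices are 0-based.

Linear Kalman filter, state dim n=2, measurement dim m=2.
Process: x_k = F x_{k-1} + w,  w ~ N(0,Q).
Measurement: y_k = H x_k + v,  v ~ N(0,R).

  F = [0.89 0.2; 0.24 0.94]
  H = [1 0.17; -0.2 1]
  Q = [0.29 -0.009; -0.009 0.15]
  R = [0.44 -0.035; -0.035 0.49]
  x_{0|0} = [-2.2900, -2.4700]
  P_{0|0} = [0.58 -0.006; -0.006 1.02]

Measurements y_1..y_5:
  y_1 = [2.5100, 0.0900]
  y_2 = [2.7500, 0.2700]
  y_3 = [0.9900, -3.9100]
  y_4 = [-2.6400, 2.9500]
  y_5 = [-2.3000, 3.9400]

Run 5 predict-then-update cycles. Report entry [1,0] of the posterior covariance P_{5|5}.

step 1: x^-=[-2.5321, -2.8714]  P^-=[0.7881 0.3013; 0.3013 1.0820]  S=[1.3618 0.2824; 0.2824 1.4830]  K=[0.6207 -0.0213; 0.2222 0.6466]  nu=[5.5302, 2.4550]  x^+=[0.8484, -0.0548]  P^+=[0.2702 0.0219; 0.0219 0.3134]
step 2: x^-=[0.7441, 0.1521]  P^-=[0.5243 0.1270; 0.1270 0.4524]  S=[1.0206 0.0597; 0.0597 0.9126]  K=[0.5355 -0.0108; 0.1731 0.4566]  nu=[1.9800, 0.2668]  x^+=[1.8016, 0.6165]  P^+=[0.2322 0.0224; 0.0224 0.2221]
step 3: x^-=[1.7268, 1.0119]  P^-=[0.4908 0.1022; 0.1022 0.3698]  S=[0.9762 0.0284; 0.0284 0.8385]  K=[0.5209 -0.0129; 0.1571 0.4113]  nu=[-0.9088, -4.5766]  x^+=[1.3122, -1.0131]  P^+=[0.2261 0.0207; 0.0207 0.2002]
step 4: x^-=[0.9652, -0.6374]  P^-=[0.4845 0.0952; 0.0952 0.3492]  S=[0.9670 0.0195; 0.0195 0.8205]  K=[0.5181 -0.0143; 0.1519 0.3988]  nu=[-3.4969, 3.7804]  x^+=[-0.9005, 0.3392]  P^+=[0.2251 0.0199; 0.0199 0.1941]
step 5: x^-=[-0.7336, 0.1027]  P^-=[0.4831 0.0931; 0.0931 0.3434]  S=[0.9647 0.0167; 0.0167 0.8155]  K=[0.5175 -0.0149; 0.1502 0.3952]  nu=[-1.5838, 3.6905]  x^+=[-1.6082, 1.3233]  P^+=[0.2249 0.0196; 0.0196 0.1923]

P_post[1,0] = 0.0196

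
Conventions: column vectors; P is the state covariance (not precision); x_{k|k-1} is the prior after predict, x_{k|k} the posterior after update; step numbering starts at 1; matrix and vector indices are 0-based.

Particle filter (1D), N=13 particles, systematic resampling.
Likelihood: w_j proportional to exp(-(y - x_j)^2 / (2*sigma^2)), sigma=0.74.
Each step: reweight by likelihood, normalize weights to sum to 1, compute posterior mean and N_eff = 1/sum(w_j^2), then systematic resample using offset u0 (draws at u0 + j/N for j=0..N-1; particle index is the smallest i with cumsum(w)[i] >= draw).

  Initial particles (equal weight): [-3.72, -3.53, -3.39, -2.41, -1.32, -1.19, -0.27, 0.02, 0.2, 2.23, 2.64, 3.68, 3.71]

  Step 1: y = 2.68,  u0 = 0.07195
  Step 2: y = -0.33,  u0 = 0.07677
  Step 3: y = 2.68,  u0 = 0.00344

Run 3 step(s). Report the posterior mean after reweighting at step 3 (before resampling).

post_mean = 2.3035

step 1: w=[0.0000, 0.0000, 0.0000, 0.0000, 0.0000, 0.0000, 0.0001, 0.0006, 0.0014, 0.3177, 0.3817, 0.1534, 0.1451]  mean=2.8192  Neff=3.4340  idx=[9, 9, 9, 9, 10, 10, 10, 10, 10, 11, 11, 12, 12]
step 2: w=[0.2159, 0.2159, 0.2159, 0.2159, 0.0272, 0.0272, 0.0272, 0.0272, 0.0272, 0.0000, 0.0000, 0.0000, 0.0000]  mean=2.2860  Neff=5.2578  idx=[0, 0, 1, 1, 1, 2, 2, 2, 3, 3, 3, 6, 8]
step 3: w=[0.0746, 0.0746, 0.0746, 0.0746, 0.0746, 0.0746, 0.0746, 0.0746, 0.0746, 0.0746, 0.0746, 0.0896, 0.0896]  mean=2.3035  Neff=12.9358  idx=[0, 1, 2, 3, 4, 5, 6, 7, 8, 9, 10, 11, 12]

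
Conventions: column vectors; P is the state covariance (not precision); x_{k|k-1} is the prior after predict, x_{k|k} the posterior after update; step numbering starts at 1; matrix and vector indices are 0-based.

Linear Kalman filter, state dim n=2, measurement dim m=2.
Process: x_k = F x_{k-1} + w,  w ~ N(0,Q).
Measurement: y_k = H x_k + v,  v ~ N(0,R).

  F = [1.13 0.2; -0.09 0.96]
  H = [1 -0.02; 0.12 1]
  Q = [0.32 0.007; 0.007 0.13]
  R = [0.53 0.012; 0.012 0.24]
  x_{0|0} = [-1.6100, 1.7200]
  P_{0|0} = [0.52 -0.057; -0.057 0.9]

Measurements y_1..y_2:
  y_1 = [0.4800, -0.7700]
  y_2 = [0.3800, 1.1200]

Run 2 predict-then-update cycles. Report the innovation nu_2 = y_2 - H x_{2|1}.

step 1: x^-=[-1.4753, 1.7961]  P^-=[0.9942 0.0661; 0.0661 0.9735]  S=[1.5220 0.1778; 0.1778 1.2437]  K=[0.6457 0.0568; -0.0626 0.7981]  nu=[1.9912, -2.3891]  x^+=[-0.3251, -0.2352]  P^+=[0.3425 -0.0197; -0.0197 0.1932]
step 2: x^-=[-0.4144, -0.1965]  P^-=[0.7562 -0.0118; -0.0118 0.3142]  S=[1.2868 0.0847; 0.0847 0.5623]  K=[0.5844 0.0524; -0.0512 0.5640]  nu=[0.7905, 1.3662]  x^+=[0.1191, 0.5336]  P^+=[0.3100 -0.0176; -0.0176 0.1369]

innov = [0.7905, 1.3662]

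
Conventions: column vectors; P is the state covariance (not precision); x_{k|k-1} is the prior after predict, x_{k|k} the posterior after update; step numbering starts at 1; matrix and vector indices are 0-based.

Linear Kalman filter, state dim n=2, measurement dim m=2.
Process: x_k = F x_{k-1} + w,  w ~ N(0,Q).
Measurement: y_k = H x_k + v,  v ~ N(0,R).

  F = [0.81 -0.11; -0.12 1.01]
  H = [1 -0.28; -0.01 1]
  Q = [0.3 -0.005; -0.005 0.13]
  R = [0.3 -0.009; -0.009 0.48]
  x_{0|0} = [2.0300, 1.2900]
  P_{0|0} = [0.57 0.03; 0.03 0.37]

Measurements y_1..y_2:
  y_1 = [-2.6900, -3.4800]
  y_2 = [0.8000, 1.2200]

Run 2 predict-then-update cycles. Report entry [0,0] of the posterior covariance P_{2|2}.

step 1: x^-=[1.5024, 1.0593]  P^-=[0.6731 -0.0766; -0.0766 0.5084]  S=[1.0558 -0.2349; -0.2349 0.9900]  K=[0.6747 0.0759; -0.0981 0.4910]  nu=[-3.8958, -4.5243]  x^+=[-1.4696, -0.7800]  P^+=[0.2108 0.0325; 0.0325 0.2369]
step 2: x^-=[-1.1046, -0.6114]  P^-=[0.4354 -0.0248; -0.0248 0.3668]  S=[0.7781 -0.1409; -0.1409 0.8474]  K=[0.5798 0.0620; -0.0881 0.4185]  nu=[1.7334, 1.8204]  x^+=[0.0133, -0.0022]  P^+=[0.1808 0.0264; 0.0264 0.2020]

P_post[0,0] = 0.1808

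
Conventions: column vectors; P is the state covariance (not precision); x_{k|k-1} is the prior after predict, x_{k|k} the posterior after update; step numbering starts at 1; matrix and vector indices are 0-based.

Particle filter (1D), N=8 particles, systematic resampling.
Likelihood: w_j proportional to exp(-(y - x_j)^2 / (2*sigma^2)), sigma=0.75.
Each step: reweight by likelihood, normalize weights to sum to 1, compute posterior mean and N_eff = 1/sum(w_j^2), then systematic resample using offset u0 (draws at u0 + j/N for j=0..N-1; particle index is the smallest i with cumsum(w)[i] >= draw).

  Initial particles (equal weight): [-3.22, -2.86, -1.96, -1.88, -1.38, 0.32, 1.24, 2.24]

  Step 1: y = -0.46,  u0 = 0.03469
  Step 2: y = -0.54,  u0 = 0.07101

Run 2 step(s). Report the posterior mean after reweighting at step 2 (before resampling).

step 1: w=[0.0008, 0.0041, 0.0939, 0.1156, 0.3271, 0.4042, 0.0532, 0.0011]  mean=-0.6696  Neff=3.3855  idx=[2, 3, 4, 4, 4, 5, 5, 5]
step 2: w=[0.0472, 0.0575, 0.1515, 0.1515, 0.1515, 0.1470, 0.1470, 0.1470]  mean=-0.6867  Neff=7.1863  idx=[1, 2, 3, 4, 5, 5, 6, 7]

post_mean = -0.6867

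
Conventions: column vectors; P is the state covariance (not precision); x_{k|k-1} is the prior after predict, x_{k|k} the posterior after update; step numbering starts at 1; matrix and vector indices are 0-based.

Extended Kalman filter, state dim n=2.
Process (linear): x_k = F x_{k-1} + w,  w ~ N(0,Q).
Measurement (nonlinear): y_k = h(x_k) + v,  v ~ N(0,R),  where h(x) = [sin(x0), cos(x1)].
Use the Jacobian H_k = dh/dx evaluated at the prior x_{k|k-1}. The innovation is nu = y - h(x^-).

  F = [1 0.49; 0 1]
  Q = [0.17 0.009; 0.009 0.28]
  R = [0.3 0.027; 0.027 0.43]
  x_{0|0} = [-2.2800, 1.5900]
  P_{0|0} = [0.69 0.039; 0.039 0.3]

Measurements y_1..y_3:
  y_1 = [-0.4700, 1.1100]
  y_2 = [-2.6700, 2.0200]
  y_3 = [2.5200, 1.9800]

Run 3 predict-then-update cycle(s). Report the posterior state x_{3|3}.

step 1: x^-=[-1.5009, 1.5900]  P^-=[0.9702 0.1950; 0.1950 0.5800]  H_jac=[0.0698 0.0000; 0.0000 -0.9998]  S=[0.3047 0.0134; 0.0134 1.0098]  K=[0.2310 -0.1961; 0.0700 -0.5752]  nu=[0.5276, 1.1292]  x^+=[-1.6005, 0.9774]  P^+=[0.9164 0.0781; 0.0781 0.2455]
step 2: x^-=[-1.1216, 0.9774]  P^-=[1.2219 0.2074; 0.2074 0.5255]  H_jac=[0.4342 0.0000; 0.0000 -0.8290]  S=[0.5304 -0.0477; -0.0477 0.7912]  K=[0.9861 -0.1579; 0.1210 -0.5434]  nu=[-1.7692, 1.4608]  x^+=[-3.0970, -0.0304]  P^+=[0.6715 0.0498; 0.0498 0.2779]
step 3: x^-=[-3.1119, -0.0304]  P^-=[0.9570 0.1950; 0.1950 0.5579]  H_jac=[-0.9996 0.0000; 0.0000 0.0304]  S=[1.2561 0.0211; 0.0211 0.4305]  K=[-0.7624 0.0511; -0.1559 0.0470]  nu=[2.5497, 0.9805]  x^+=[-5.0056, -0.3819]  P^+=[0.2274 0.0455; 0.0455 0.5267]

x_post = [-5.0056, -0.3819]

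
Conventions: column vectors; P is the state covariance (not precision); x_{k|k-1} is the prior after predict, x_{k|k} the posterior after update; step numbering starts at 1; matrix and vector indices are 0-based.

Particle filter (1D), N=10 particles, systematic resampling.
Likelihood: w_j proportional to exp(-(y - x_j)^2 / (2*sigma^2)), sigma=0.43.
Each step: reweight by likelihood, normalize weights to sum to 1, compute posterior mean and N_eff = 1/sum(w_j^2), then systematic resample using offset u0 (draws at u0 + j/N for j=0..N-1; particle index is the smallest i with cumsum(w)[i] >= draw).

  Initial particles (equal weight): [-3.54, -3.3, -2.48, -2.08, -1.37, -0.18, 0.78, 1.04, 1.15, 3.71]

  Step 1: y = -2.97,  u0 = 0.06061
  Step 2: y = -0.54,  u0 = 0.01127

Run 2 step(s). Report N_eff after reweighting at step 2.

N_eff = 1.1421

step 1: w=[0.2306, 0.4136, 0.2901, 0.0652, 0.0005, 0.0000, 0.0000, 0.0000, 0.0000, 0.0000]  mean=-3.0369  Neff=3.1988  idx=[0, 0, 1, 1, 1, 1, 2, 2, 2, 3]
step 2: w=[0.0000, 0.0000, 0.0000, 0.0000, 0.0000, 0.0000, 0.0217, 0.0217, 0.0217, 0.9350]  mean=-2.1060  Neff=1.1421  idx=[6, 9, 9, 9, 9, 9, 9, 9, 9, 9]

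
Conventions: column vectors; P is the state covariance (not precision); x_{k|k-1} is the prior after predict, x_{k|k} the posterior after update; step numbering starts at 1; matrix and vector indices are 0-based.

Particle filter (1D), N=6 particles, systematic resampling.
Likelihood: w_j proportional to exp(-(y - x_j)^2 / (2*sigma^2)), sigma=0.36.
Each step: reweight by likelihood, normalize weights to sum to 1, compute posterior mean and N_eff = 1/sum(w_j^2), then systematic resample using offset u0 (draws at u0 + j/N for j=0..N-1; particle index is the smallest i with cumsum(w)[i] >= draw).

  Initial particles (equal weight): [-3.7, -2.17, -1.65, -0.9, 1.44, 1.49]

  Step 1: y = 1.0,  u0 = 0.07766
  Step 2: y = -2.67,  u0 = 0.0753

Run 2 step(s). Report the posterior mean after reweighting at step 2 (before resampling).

post_mean = 1.4484

step 1: w=[0.0000, 0.0000, 0.0000, 0.0000, 0.5447, 0.4553]  mean=1.4628  Neff=1.9841  idx=[4, 4, 4, 5, 5, 5]
step 2: w=[0.2771, 0.2771, 0.2771, 0.0562, 0.0562, 0.0562]  mean=1.4484  Neff=4.1690  idx=[0, 0, 1, 2, 2, 4]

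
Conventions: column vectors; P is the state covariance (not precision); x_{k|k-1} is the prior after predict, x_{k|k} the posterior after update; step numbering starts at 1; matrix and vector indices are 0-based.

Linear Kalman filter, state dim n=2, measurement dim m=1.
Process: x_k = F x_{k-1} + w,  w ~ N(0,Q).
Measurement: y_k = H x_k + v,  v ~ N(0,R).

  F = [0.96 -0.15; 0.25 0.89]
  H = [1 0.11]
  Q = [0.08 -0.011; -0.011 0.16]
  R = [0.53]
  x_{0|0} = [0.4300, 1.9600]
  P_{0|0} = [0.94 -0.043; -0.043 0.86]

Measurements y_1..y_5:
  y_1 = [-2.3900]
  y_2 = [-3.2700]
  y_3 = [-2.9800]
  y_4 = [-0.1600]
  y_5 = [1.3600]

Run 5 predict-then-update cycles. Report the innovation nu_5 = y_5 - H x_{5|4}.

innov = [2.9950]

step 1: x^-=[0.1188, 1.8519]  P^-=[0.9780 0.0647; 0.0647 0.8808]  S=[1.5329]  K=[0.6427; 0.1054]  nu=[-2.7125]  x^+=[-1.6244, 1.5660]  P^+=[0.3449 -0.0392; -0.0392 0.8638]
step 2: x^-=[-1.7944, 0.9877]  P^-=[0.4286 -0.0755; -0.0755 0.8483]  S=[0.9522]  K=[0.4414; 0.0187]  nu=[-1.5843]  x^+=[-2.4936, 0.9581]  P^+=[0.2431 -0.0834; -0.0834 0.8480]
step 3: x^-=[-2.5376, 0.2293]  P^-=[0.3471 -0.1340; -0.1340 0.8098]  S=[0.8575]  K=[0.3876; -0.0524]  nu=[-0.4677]  x^+=[-2.7189, 0.2538]  P^+=[0.2183 -0.1166; -0.1166 0.8074]
step 4: x^-=[-2.6482, -0.4539]  P^-=[0.3329 -0.1616; -0.1616 0.7613]  S=[0.8366]  K=[0.3767; -0.0931]  nu=[2.5381]  x^+=[-1.6921, -0.6902]  P^+=[0.2142 -0.1323; -0.1323 0.7541]
step 5: x^-=[-1.5209, -1.0373]  P^-=[0.3325 -0.1683; -0.1683 0.7118]  S=[0.8341]  K=[0.3764; -0.1079]  nu=[2.9950]  x^+=[-0.3935, -1.3606]  P^+=[0.2143 -0.1344; -0.1344 0.7021]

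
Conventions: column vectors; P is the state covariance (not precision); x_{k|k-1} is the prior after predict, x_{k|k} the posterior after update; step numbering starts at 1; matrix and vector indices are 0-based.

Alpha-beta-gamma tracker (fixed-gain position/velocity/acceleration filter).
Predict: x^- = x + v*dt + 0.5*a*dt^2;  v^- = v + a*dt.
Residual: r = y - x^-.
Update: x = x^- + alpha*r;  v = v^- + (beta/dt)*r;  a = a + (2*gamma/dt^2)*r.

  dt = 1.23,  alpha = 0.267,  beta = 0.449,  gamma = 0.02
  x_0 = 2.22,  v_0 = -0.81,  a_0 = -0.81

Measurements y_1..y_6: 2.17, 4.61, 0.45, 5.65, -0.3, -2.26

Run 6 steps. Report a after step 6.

a_post = -0.5492

step 1: x_pred=0.6110  r=1.5590  x^+=1.0272  v^+=-1.2372  a^+=-0.7688
step 2: x_pred=-1.0761  r=5.6861  x^+=0.4421  v^+=-0.1072  a^+=-0.6184
step 3: x_pred=-0.1575  r=0.6075  x^+=0.0047  v^+=-0.6461  a^+=-0.6024
step 4: x_pred=-1.2456  r=6.8956  x^+=0.5955  v^+=1.1302  a^+=-0.4201
step 5: x_pred=1.6679  r=-1.9679  x^+=1.1424  v^+=-0.1048  a^+=-0.4721
step 6: x_pred=0.6564  r=-2.9164  x^+=-0.1223  v^+=-1.7501  a^+=-0.5492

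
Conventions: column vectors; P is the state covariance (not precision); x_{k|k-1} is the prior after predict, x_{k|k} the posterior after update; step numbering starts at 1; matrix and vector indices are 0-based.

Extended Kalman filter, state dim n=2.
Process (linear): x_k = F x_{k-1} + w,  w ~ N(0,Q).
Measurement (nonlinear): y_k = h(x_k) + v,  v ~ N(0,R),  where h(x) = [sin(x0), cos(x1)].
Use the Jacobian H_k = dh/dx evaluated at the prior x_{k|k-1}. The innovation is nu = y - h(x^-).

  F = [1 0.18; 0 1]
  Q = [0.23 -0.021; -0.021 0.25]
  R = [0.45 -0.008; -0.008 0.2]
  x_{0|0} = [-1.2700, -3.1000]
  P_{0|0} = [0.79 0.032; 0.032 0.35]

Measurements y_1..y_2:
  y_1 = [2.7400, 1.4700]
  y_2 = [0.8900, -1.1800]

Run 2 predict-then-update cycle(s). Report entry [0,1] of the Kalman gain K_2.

K[0,1] = 0.0670

step 1: x^-=[-1.8280, -3.1000]  P^-=[1.0429 0.0740; 0.0740 0.6000]  H_jac=[-0.2544 0.0000; 0.0000 0.0416]  S=[0.5175 -0.0088; -0.0088 0.2010]  K=[-0.5128 -0.0071; -0.0343 0.1226]  nu=[3.7071, 2.4691]  x^+=[-3.7464, -2.9244]  P^+=[0.9069 0.0645; 0.0645 0.5963]
step 2: x^-=[-4.2728, -2.9244]  P^-=[1.1794 0.1509; 0.1509 0.8463]  H_jac=[-0.4256 0.0000; 0.0000 0.2155]  S=[0.6636 -0.0218; -0.0218 0.2393]  K=[-0.7542 0.0670; -0.0719 0.7555]  nu=[-0.0149, -0.2035]  x^+=[-4.2752, -3.0771]  P^+=[0.7987 0.0902; 0.0902 0.7039]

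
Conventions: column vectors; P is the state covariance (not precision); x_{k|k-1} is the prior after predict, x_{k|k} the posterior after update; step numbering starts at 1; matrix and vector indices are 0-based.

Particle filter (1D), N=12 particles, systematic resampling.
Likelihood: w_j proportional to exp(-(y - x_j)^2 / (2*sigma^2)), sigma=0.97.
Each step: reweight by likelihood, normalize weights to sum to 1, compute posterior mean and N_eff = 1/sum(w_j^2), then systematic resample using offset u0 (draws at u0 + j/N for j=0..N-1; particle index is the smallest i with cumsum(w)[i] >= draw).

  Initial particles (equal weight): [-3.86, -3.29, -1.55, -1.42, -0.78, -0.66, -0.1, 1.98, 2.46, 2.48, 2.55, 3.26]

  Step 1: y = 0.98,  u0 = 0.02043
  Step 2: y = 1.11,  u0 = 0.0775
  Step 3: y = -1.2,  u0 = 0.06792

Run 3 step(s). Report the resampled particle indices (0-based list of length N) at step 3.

resampled_idx = [0, 0, 0, 0, 0, 1, 1, 1, 2, 2, 2, 2]

step 1: w=[0.0000, 0.0000, 0.0129, 0.0181, 0.0746, 0.0926, 0.2081, 0.2273, 0.1207, 0.1170, 0.1044, 0.0244]  mean=1.1970  Neff=6.6971  idx=[3, 4, 5, 6, 6, 7, 7, 7, 8, 9, 9, 10]
step 2: w=[0.0070, 0.0316, 0.0399, 0.0968, 0.0968, 0.1409, 0.1409, 0.1409, 0.0800, 0.0777, 0.0777, 0.0700]  mean=1.5173  Neff=9.5896  idx=[2, 3, 4, 5, 5, 6, 7, 7, 8, 9, 10, 11]
step 3: w=[0.4429, 0.2718, 0.2718, 0.0024, 0.0024, 0.0024, 0.0024, 0.0024, 0.0004, 0.0004, 0.0004, 0.0003]  mean=-0.3192  Neff=2.9075  idx=[0, 0, 0, 0, 0, 1, 1, 1, 2, 2, 2, 2]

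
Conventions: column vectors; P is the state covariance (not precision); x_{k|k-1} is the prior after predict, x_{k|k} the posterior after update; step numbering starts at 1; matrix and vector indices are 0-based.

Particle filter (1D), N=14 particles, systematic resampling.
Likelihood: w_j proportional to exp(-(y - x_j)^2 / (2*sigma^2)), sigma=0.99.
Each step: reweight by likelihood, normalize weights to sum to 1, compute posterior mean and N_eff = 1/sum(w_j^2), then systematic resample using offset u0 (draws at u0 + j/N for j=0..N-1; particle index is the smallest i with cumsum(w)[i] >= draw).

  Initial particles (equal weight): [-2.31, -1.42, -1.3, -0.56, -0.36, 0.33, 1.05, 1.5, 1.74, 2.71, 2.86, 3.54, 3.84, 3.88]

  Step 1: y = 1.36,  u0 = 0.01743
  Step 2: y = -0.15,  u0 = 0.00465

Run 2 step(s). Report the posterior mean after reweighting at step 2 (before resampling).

step 1: w=[0.0002, 0.0041, 0.0057, 0.0321, 0.0465, 0.1223, 0.2001, 0.2081, 0.1953, 0.0830, 0.0667, 0.0186, 0.0091, 0.0082]  mean=1.4025  Neff=6.5993  idx=[3, 5, 5, 6, 6, 6, 7, 7, 7, 8, 8, 8, 9, 10]
step 2: w=[0.1702, 0.1649, 0.1649, 0.0889, 0.0889, 0.0889, 0.0462, 0.0462, 0.0462, 0.0300, 0.0300, 0.0300, 0.0029, 0.0018]  mean=0.6711  Neff=8.6086  idx=[0, 0, 0, 1, 1, 2, 2, 3, 3, 4, 5, 6, 8, 9]

post_mean = 0.6711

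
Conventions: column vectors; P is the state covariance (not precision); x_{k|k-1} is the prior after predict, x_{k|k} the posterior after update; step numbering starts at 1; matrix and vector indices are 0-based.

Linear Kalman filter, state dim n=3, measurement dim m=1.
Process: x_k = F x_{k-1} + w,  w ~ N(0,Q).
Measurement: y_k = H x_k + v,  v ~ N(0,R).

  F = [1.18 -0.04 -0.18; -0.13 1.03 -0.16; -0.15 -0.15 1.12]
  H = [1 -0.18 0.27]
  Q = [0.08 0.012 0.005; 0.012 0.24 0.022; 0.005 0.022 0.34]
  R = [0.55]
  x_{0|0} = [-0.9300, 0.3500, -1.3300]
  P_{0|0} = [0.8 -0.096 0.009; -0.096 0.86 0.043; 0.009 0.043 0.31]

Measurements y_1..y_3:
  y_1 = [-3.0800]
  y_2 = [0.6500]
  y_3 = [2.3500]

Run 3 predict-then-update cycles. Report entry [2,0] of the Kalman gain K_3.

step 1: x^-=[-0.8720, 0.6942, -1.4026]  P^-=[1.2112 -0.2636 -0.1661; -0.2636 1.1857 -0.0883; -0.1661 -0.0883 0.7444]  S=[1.8676]  K=[0.6499; -0.2682; 0.0272]  nu=[-1.7043]  x^+=[-1.9797, 1.1513, -1.4489]  P^+=[0.4224 0.0619 -0.1991; 0.0619 1.0514 -0.0747; -0.1991 -0.0747 0.7430]
step 2: x^-=[-2.1212, 1.6750, -1.4985]  P^-=[0.7715 0.0472 -0.4910; 0.0472 1.3814 -0.3375; -0.4910 -0.3375 1.4000]  S=[1.2190]  K=[0.5172; -0.2400; -0.0429]  nu=[3.4773]  x^+=[-0.3228, 0.8404, -1.6477]  P^+=[0.4455 0.1985 -0.4640; 0.1985 1.3111 -0.3500; -0.4640 -0.3500 1.3978]
step 3: x^-=[-0.1180, 1.1712, -1.9230]  P^-=[0.9210 0.3116 -1.0012; 0.3116 1.7172 -0.8049; -1.0012 -0.8049 2.4154]  S=[1.1281]  K=[0.5270; -0.1904; -0.1810]  nu=[3.1980]  x^+=[1.5675, 0.5622, -2.5019]  P^+=[0.6076 0.4248 -0.8936; 0.4248 1.6763 -0.8438; -0.8936 -0.8438 2.3784]

K[2,0] = -0.1810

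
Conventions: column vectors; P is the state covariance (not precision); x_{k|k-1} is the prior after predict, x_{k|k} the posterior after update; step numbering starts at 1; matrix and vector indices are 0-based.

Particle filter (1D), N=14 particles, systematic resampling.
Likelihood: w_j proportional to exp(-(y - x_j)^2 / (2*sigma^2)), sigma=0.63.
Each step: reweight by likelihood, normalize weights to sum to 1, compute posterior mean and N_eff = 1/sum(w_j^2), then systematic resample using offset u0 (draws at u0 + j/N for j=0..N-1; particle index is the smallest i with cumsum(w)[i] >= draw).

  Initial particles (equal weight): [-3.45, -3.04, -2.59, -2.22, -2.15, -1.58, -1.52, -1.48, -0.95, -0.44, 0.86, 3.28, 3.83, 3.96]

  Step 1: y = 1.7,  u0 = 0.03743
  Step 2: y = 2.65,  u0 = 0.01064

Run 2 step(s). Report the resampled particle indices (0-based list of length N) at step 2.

step 1: w=[0.0000, 0.0000, 0.0000, 0.0000, 0.0000, 0.0000, 0.0000, 0.0000, 0.0003, 0.0068, 0.8892, 0.0932, 0.0071, 0.0035]  mean=1.1080  Neff=1.2509  idx=[10, 10, 10, 10, 10, 10, 10, 10, 10, 10, 10, 10, 10, 11]
step 2: w=[0.0211, 0.0211, 0.0211, 0.0211, 0.0211, 0.0211, 0.0211, 0.0211, 0.0211, 0.0211, 0.0211, 0.0211, 0.0211, 0.7254]  mean=2.6155  Neff=1.8796  idx=[0, 3, 7, 10, 13, 13, 13, 13, 13, 13, 13, 13, 13, 13]

resampled_idx = [0, 3, 7, 10, 13, 13, 13, 13, 13, 13, 13, 13, 13, 13]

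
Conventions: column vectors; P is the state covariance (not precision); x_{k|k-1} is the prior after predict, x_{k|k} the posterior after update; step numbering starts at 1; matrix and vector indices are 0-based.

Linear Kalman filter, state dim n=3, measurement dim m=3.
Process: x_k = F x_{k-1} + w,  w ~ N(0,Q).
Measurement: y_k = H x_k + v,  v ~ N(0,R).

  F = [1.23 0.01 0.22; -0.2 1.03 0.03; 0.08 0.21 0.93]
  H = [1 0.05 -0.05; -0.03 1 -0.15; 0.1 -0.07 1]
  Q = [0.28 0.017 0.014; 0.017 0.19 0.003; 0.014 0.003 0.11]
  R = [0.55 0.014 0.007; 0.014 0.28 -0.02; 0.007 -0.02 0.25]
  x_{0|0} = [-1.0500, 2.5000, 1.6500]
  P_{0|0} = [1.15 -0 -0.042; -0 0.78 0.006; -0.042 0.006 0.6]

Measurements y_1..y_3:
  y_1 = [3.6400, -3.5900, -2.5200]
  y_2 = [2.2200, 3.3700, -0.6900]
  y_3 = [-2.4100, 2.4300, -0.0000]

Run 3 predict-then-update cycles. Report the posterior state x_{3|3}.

x_post = [-0.5611, 1.6770, -0.3103]

step 1: x^-=[-0.9035, 2.8345, 1.9755]  P^-=[2.0262 -0.2522 0.2031; -0.2522 1.0649 0.1836; 0.2031 0.1836 0.6668]  S=[2.5341 -0.2811 0.4009; -0.2811 1.3236 -0.0501; 0.4009 -0.0501 0.9607]  K=[0.7616 -0.0933 0.1181; -0.0157 0.7912 0.1350; -0.0346 0.0784 0.7204]  nu=[4.5006, -6.1553, -4.2067]  x^+=[2.6016, -2.6743, -1.6932]  P^+=[0.4184 -0.0061 -0.0056; -0.0061 0.2235 0.0341; -0.0056 0.0341 0.1812]
step 2: x^-=[2.8007, -3.3257, -1.9282]  P^-=[0.9188 -0.0824 0.0866; -0.0824 0.4487 0.0833; 0.0866 0.0833 0.2915]  S=[1.4533 -0.0888 0.1787; -0.0888 0.7169 -0.0260; 0.1787 -0.0260 0.5597]  K=[0.6046 -0.0918 0.1319; -0.0205 0.6136 0.1131; -0.0087 0.0698 0.5319]  nu=[-0.5108, 6.4905, 0.7253]  x^+=[1.9918, 0.7491, -1.0846]  P^+=[0.3329 -0.0091 0.0051; -0.0091 0.1733 0.0289; 0.0051 0.0289 0.1330]
step 3: x^-=[2.2188, 0.3407, -0.6920]  P^-=[0.7927 -0.0672 0.0795; -0.0672 0.3928 0.0654; 0.0795 0.0654 0.2466]  S=[1.3293 -0.0710 0.1596; -0.0710 0.6642 -0.0312; 0.1596 -0.0312 0.5141]  K=[0.5698 -0.0877 0.1358; -0.0194 0.5824 0.1021; -0.0026 0.0620 0.4907]  nu=[-4.6805, 2.0521, 0.4940]  x^+=[-0.5611, 1.6770, -0.3103]  P^+=[0.3139 -0.0087 0.0077; -0.0087 0.1644 0.0261; 0.0077 0.0261 0.1225]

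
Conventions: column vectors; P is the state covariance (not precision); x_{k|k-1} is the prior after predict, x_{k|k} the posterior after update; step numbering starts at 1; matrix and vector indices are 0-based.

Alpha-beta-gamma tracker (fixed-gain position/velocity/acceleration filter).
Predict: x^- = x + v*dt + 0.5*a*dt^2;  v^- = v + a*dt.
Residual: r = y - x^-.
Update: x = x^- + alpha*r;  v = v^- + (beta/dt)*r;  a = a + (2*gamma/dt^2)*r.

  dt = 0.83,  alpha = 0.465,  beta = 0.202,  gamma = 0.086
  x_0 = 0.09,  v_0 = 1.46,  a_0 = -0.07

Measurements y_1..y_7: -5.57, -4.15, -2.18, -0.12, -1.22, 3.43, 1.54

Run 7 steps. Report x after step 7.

x_post = 2.1318

step 1: x_pred=1.2777  r=-6.8477  x^+=-1.9065  v^+=-0.2646  a^+=-1.7797
step 2: x_pred=-2.7392  r=-1.4108  x^+=-3.3952  v^+=-2.0851  a^+=-2.1319
step 3: x_pred=-5.8602  r=3.6802  x^+=-4.1489  v^+=-2.9590  a^+=-1.2131
step 4: x_pred=-7.0227  r=6.9027  x^+=-3.8130  v^+=-2.2859  a^+=0.5103
step 5: x_pred=-5.5345  r=4.3145  x^+=-3.5282  v^+=-0.8123  a^+=1.5876
step 6: x_pred=-3.6556  r=7.0856  x^+=-0.3608  v^+=2.2298  a^+=3.3566
step 7: x_pred=2.6461  r=-1.1061  x^+=2.1318  v^+=4.7466  a^+=3.0805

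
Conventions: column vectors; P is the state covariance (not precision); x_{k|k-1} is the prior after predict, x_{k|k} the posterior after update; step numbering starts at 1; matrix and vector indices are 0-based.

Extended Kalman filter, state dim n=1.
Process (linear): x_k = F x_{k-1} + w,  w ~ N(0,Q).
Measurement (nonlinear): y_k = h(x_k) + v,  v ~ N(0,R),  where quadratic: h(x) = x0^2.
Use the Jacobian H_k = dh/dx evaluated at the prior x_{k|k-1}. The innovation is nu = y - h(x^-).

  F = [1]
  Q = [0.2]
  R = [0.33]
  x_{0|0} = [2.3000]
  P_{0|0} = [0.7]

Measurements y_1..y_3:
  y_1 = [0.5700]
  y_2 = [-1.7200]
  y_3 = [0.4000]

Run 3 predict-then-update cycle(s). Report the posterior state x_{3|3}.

step 1: x^-=[2.3000]  P^-=[0.9000]  H_jac=[4.6000]  S=[19.3740]  K=[0.2137]  nu=[-4.7200]  x^+=[1.2914]  P^+=[0.0153]
step 2: x^-=[1.2914]  P^-=[0.2153]  H_jac=[2.5828]  S=[1.7664]  K=[0.3148]  nu=[-3.3877]  x^+=[0.2248]  P^+=[0.0402]
step 3: x^-=[0.2248]  P^-=[0.2402]  H_jac=[0.4496]  S=[0.3786]  K=[0.2853]  nu=[0.3495]  x^+=[0.3245]  P^+=[0.2094]

x_post = [0.3245]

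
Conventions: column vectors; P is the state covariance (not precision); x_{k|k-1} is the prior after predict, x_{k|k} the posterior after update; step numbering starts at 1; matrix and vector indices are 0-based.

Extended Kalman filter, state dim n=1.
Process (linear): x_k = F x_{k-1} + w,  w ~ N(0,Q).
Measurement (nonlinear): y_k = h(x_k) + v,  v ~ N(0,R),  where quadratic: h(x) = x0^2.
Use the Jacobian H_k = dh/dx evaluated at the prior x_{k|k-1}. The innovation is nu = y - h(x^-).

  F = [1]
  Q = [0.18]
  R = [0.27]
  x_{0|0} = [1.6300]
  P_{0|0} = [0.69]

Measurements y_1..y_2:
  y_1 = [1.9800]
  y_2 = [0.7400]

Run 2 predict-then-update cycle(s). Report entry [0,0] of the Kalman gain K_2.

step 1: x^-=[1.6300]  P^-=[0.8700]  H_jac=[3.2600]  S=[9.5160]  K=[0.2980]  nu=[-0.6769]  x^+=[1.4283]  P^+=[0.0247]
step 2: x^-=[1.4283]  P^-=[0.2047]  H_jac=[2.8565]  S=[1.9402]  K=[0.3014]  nu=[-1.2999]  x^+=[1.0365]  P^+=[0.0285]

K[0,0] = 0.3014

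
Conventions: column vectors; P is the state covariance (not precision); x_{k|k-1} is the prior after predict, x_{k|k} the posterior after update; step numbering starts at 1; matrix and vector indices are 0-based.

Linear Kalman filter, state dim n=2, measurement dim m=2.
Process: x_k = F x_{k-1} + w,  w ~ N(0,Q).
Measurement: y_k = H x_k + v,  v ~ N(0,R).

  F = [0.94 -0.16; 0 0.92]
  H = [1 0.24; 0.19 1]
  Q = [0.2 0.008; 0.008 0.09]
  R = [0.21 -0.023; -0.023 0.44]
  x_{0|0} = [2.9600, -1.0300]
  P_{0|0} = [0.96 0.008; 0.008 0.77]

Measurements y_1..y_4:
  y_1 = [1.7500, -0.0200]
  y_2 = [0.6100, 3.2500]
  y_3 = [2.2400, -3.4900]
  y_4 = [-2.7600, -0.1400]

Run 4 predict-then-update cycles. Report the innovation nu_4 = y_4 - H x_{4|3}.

step 1: x^-=[2.9472, -0.9476]  P^-=[1.0656 -0.0984; -0.0984 0.7417]  S=[1.2710 0.2546; 0.2546 1.1828]  K=[0.8383 -0.0925; -0.0625 0.6247]  nu=[-0.9698, 0.3676]  x^+=[2.1003, -0.6573]  P^+=[0.2018 -0.0983; -0.0983 0.2950]
step 2: x^-=[2.0794, -0.6047]  P^-=[0.4154 -0.1204; -0.1204 0.3397]  S=[0.5871 0.0115; 0.0115 0.7489]  K=[0.6595 -0.0656; -0.0746 0.4242]  nu=[-1.3243, 3.4596]  x^+=[0.9792, 0.9615]  P^+=[0.1578 -0.0740; -0.0740 0.2024]
step 3: x^-=[0.7666, 0.8846]  P^-=[0.3668 -0.0858; -0.0858 0.2613]  S=[0.5507 0.0197; 0.0197 0.6820]  K=[0.6302 -0.0418; -0.0548 0.3609]  nu=[1.2611, -4.5202]  x^+=[1.7504, -0.8158]  P^+=[0.1480 -0.0610; -0.0610 0.1716]
step 4: x^-=[1.7759, -0.7505]  P^-=[0.3535 -0.0700; -0.0700 0.2353]  S=[0.5434 0.0274; 0.0274 0.6614]  K=[0.6211 -0.0301; -0.0420 0.3373]  nu=[-4.3557, 0.2731]  x^+=[-0.9375, -0.4756]  P^+=[0.1443 -0.0549; -0.0549 0.1598]

innov = [-4.3557, 0.2731]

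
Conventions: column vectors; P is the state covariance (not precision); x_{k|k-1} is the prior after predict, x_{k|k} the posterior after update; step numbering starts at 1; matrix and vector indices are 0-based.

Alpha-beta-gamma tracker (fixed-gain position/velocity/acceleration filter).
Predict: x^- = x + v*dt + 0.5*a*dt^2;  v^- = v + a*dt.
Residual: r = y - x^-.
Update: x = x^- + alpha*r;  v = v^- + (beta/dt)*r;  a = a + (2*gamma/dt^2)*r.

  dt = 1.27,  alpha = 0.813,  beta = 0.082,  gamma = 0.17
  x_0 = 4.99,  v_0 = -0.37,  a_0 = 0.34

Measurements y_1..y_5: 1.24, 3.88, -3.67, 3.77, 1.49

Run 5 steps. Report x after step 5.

x_post = 1.2628

step 1: x_pred=4.7943  r=-3.5543  x^+=1.9047  v^+=-0.1677  a^+=-0.4092
step 2: x_pred=1.3616  r=2.5184  x^+=3.4091  v^+=-0.5248  a^+=0.1216
step 3: x_pred=2.8406  r=-6.5106  x^+=-2.4525  v^+=-0.7907  a^+=-1.2508
step 4: x_pred=-4.4655  r=8.2355  x^+=2.2300  v^+=-1.8475  a^+=0.4852
step 5: x_pred=0.2749  r=1.2151  x^+=1.2628  v^+=-1.1528  a^+=0.7414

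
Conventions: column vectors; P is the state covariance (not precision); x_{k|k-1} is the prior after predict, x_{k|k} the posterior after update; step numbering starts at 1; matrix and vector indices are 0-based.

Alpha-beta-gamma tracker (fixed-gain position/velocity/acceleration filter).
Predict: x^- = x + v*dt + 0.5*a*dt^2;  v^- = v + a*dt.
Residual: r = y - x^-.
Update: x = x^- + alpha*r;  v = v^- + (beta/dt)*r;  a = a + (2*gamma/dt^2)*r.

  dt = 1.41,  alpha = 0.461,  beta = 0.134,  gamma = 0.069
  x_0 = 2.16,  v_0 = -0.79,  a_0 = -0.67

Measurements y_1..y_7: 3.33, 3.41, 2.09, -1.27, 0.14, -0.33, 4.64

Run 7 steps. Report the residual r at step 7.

resid = 5.9644

step 1: x_pred=0.3801  r=2.9499  x^+=1.7400  v^+=-1.4544  a^+=-0.4652
step 2: x_pred=-0.7731  r=4.1831  x^+=1.1553  v^+=-1.7128  a^+=-0.1749
step 3: x_pred=-1.4336  r=3.5236  x^+=0.1908  v^+=-1.6245  a^+=0.0697
step 4: x_pred=-2.0305  r=0.7605  x^+=-1.6799  v^+=-1.4539  a^+=0.1225
step 5: x_pred=-3.6082  r=3.7482  x^+=-1.8803  v^+=-0.9250  a^+=0.3827
step 6: x_pred=-2.8042  r=2.4742  x^+=-1.6636  v^+=-0.1503  a^+=0.5544
step 7: x_pred=-1.3244  r=5.9644  x^+=1.4252  v^+=1.1982  a^+=0.9684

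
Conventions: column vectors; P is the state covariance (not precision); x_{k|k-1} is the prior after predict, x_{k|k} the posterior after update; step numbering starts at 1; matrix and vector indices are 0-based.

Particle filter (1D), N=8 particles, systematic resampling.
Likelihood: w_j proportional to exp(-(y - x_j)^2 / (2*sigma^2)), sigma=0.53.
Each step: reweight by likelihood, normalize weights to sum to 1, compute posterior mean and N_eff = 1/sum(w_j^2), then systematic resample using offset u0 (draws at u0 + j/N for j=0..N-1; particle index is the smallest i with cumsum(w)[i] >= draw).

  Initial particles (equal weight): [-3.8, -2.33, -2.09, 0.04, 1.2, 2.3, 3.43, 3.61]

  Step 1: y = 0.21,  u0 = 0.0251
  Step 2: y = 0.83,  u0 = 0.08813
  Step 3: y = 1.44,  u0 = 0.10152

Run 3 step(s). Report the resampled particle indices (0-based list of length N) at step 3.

step 1: w=[0.0000, 0.0000, 0.0001, 0.8443, 0.1553, 0.0004, 0.0000, 0.0000]  mean=0.2208  Neff=1.3571  idx=[3, 3, 3, 3, 3, 3, 3, 4]
step 2: w=[0.1066, 0.1066, 0.1066, 0.1066, 0.1066, 0.1066, 0.1066, 0.2538]  mean=0.3344  Neff=6.9471  idx=[0, 1, 3, 4, 5, 6, 7, 7]
step 3: w=[0.0154, 0.0154, 0.0154, 0.0154, 0.0154, 0.0154, 0.4539, 0.4539]  mean=1.0931  Neff=2.4183  idx=[6, 6, 6, 6, 7, 7, 7, 7]

resampled_idx = [6, 6, 6, 6, 7, 7, 7, 7]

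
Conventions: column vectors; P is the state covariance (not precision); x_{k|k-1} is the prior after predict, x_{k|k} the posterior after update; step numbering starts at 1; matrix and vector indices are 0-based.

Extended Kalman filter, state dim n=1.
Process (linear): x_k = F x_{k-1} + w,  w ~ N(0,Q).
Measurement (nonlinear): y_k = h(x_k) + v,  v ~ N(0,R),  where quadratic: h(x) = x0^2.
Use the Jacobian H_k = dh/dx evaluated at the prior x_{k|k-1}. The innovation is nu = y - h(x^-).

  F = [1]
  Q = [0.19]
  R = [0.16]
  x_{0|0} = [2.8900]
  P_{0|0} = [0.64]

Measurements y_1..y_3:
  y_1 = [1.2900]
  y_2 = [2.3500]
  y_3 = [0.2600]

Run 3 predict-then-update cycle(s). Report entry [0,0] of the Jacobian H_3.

step 1: x^-=[2.8900]  P^-=[0.8300]  H_jac=[5.7800]  S=[27.8890]  K=[0.1720]  nu=[-7.0621]  x^+=[1.6752]  P^+=[0.0048]
step 2: x^-=[1.6752]  P^-=[0.1948]  H_jac=[3.3504]  S=[2.3462]  K=[0.2781]  nu=[-0.4563]  x^+=[1.5483]  P^+=[0.0133]
step 3: x^-=[1.5483]  P^-=[0.2033]  H_jac=[3.0966]  S=[2.1092]  K=[0.2984]  nu=[-2.1372]  x^+=[0.9105]  P^+=[0.0154]

H_jac[0,0] = 3.0966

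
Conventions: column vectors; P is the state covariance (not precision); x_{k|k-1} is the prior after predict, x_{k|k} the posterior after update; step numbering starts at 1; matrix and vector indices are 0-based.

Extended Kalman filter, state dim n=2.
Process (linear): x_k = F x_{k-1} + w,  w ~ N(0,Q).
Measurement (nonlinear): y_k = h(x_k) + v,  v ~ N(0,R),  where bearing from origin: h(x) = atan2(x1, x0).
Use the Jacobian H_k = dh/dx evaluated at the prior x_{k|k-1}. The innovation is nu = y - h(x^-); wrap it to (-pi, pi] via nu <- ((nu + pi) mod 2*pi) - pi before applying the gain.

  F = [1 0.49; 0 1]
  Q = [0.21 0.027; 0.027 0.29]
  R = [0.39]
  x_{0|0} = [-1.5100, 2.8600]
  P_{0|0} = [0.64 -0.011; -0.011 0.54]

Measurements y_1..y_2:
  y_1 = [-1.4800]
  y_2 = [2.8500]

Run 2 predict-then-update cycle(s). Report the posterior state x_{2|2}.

x_post = [3.2117, 3.8743]

step 1: x^-=[-0.1086, 2.8600]  P^-=[0.9689 0.2806; 0.2806 0.8300]  H_jac=[-0.3491 -0.0133]  S=[0.5109]  K=[-0.6695; -0.2133]  nu=[-3.0888]  x^+=[1.9592, 3.5189]  P^+=[0.7399 0.2076; 0.2076 0.8068]
step 2: x^-=[3.6835, 3.5189]  P^-=[1.3471 0.6300; 0.6300 1.0968]  H_jac=[-0.1356 0.1419]  S=[0.4126]  K=[-0.2260; 0.1703]  nu=[2.0874]  x^+=[3.2117, 3.8743]  P^+=[1.3260 0.6458; 0.6458 1.0848]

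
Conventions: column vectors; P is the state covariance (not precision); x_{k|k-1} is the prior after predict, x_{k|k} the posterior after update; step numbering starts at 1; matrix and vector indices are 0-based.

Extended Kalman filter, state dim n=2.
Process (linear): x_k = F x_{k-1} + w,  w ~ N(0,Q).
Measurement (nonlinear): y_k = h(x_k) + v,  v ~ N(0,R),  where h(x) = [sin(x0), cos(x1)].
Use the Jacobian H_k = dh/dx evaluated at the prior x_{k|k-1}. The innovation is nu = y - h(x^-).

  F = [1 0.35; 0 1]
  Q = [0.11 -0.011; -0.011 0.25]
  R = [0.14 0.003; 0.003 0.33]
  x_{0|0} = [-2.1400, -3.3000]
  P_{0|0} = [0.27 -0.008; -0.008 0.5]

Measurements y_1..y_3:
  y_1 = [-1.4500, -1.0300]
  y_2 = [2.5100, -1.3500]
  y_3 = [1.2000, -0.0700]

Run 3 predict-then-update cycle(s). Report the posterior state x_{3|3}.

step 1: x^-=[-3.2950, -3.3000]  P^-=[0.4356 0.1560; 0.1560 0.7500]  H_jac=[-0.9883 0.0000; 0.0000 -0.1577]  S=[0.5655 0.0273; 0.0273 0.3487]  K=[-0.7608 -0.0110; -0.2572 -0.3192]  nu=[-1.6028, -0.0425]  x^+=[-2.0751, -2.8742]  P^+=[0.1078 0.0374; 0.0374 0.6726]
step 2: x^-=[-3.0810, -2.8742]  P^-=[0.3264 0.2618; 0.2618 0.9226]  H_jac=[-0.9982 0.0000; 0.0000 0.2643]  S=[0.4652 -0.0661; -0.0661 0.3944]  K=[-0.6919 0.0595; -0.4855 0.5368]  nu=[2.5705, -0.3855]  x^+=[-4.8825, -4.3292]  P^+=[0.0969 0.0665; 0.0665 0.6648]
step 3: x^-=[-6.3977, -4.3292]  P^-=[0.3348 0.2882; 0.2882 0.9148]  H_jac=[0.9934 0.0000; 0.0000 -0.9275]  S=[0.4705 -0.2625; -0.2625 1.1170]  K=[0.6601 -0.0841; 0.2125 -0.7097]  nu=[1.3143, 0.3039]  x^+=[-5.5557, -4.2656]  P^+=[0.0928 0.0278; 0.0278 0.2518]

x_post = [-5.5557, -4.2656]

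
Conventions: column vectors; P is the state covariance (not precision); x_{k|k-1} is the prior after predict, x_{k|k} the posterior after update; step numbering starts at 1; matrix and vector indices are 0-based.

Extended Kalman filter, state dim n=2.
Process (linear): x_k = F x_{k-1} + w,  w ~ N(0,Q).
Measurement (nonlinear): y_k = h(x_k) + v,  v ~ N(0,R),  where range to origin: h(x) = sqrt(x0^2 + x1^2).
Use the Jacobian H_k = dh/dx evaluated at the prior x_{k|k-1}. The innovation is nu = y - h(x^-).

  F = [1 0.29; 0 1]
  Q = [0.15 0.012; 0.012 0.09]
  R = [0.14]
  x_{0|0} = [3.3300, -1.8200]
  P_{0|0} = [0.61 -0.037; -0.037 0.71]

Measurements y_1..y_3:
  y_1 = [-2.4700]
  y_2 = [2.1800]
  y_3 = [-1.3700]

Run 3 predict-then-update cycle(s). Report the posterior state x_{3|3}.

step 1: x^-=[2.8022, -1.8200]  P^-=[0.7983 0.1809; 0.1809 0.8000]  H_jac=[0.8386 -0.5447]  S=[0.7735]  K=[0.7381; -0.3672]  nu=[-5.8114]  x^+=[-1.4871, 0.3140]  P^+=[0.3769 0.3905; 0.3905 0.6957]
step 2: x^-=[-1.3960, 0.3140]  P^-=[0.8119 0.6043; 0.6043 0.7857]  H_jac=[-0.9756 0.2195]  S=[0.6919]  K=[-0.9532; -0.6029]  nu=[0.7491]  x^+=[-2.1101, -0.1376]  P^+=[0.1833 0.2067; 0.2067 0.5342]
step 3: x^-=[-2.1500, -0.1376]  P^-=[0.4981 0.3736; 0.3736 0.6242]  H_jac=[-0.9980 -0.0639]  S=[0.6862]  K=[-0.7591; -0.6014]  nu=[-3.5244]  x^+=[0.5254, 1.9820]  P^+=[0.1026 0.0603; 0.0603 0.3760]

x_post = [0.5254, 1.9820]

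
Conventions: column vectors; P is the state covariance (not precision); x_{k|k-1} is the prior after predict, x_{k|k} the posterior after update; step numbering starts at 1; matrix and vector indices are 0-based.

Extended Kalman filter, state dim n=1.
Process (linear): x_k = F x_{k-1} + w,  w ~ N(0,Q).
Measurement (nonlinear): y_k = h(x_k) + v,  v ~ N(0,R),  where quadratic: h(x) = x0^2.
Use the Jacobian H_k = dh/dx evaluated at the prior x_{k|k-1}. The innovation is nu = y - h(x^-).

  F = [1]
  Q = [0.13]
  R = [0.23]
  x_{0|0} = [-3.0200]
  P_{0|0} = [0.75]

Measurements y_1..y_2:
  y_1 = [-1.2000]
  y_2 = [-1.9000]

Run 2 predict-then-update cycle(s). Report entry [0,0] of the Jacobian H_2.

H_jac[0,0] = -2.6470

step 1: x^-=[-3.0200]  P^-=[0.8800]  H_jac=[-6.0400]  S=[32.3338]  K=[-0.1644]  nu=[-10.3204]  x^+=[-1.3235]  P^+=[0.0063]
step 2: x^-=[-1.3235]  P^-=[0.1363]  H_jac=[-2.6470]  S=[1.1847]  K=[-0.3044]  nu=[-3.6516]  x^+=[-0.2118]  P^+=[0.0265]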